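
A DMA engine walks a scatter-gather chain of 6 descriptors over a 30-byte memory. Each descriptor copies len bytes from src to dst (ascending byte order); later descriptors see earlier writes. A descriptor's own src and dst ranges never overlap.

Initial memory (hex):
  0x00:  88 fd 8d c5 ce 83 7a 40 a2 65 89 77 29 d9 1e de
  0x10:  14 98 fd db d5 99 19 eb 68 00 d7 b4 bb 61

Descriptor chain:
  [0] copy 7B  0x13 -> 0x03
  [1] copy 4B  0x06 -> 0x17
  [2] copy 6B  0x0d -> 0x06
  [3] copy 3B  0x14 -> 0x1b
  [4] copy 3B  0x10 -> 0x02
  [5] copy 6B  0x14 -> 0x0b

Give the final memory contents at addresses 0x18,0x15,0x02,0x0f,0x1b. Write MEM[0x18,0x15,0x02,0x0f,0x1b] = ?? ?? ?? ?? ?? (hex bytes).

[0] 0x13->0x03 len=7 : db d5 99 19 eb 68 00
[1] 0x06->0x17 len=4 : 19 eb 68 00
[2] 0x0d->0x06 len=6 : d9 1e de 14 98 fd
[3] 0x14->0x1b len=3 : d5 99 19
[4] 0x10->0x02 len=3 : 14 98 fd
[5] 0x14->0x0b len=6 : d5 99 19 19 eb 68
query mem[0x18]=0xeb, mem[0x15]=0x99, mem[0x02]=0x14, mem[0x0f]=0xeb, mem[0x1b]=0xd5

MEM[0x18,0x15,0x02,0x0f,0x1b] = eb 99 14 eb d5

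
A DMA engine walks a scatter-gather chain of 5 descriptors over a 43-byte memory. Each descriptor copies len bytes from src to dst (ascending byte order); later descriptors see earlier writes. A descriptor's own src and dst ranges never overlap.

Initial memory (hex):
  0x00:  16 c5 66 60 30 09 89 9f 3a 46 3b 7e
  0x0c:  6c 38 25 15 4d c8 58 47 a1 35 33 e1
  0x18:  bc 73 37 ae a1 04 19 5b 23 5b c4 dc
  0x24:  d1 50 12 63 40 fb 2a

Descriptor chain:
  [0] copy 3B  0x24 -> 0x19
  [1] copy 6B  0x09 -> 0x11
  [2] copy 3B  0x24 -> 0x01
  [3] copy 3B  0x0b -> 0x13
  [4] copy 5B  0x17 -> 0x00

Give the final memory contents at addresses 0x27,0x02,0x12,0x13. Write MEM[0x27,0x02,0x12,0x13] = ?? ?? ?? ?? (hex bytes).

#0 dst[0x19+3] := {0xd1,0x50,0x12}
#1 dst[0x11+6] := {0x46,0x3b,0x7e,0x6c,0x38,0x25}
#2 dst[0x01+3] := {0xd1,0x50,0x12}
#3 dst[0x13+3] := {0x7e,0x6c,0x38}
#4 dst[0x00+5] := {0xe1,0xbc,0xd1,0x50,0x12}
query mem[0x27]=0x63, mem[0x02]=0xd1, mem[0x12]=0x3b, mem[0x13]=0x7e

MEM[0x27,0x02,0x12,0x13] = 63 d1 3b 7e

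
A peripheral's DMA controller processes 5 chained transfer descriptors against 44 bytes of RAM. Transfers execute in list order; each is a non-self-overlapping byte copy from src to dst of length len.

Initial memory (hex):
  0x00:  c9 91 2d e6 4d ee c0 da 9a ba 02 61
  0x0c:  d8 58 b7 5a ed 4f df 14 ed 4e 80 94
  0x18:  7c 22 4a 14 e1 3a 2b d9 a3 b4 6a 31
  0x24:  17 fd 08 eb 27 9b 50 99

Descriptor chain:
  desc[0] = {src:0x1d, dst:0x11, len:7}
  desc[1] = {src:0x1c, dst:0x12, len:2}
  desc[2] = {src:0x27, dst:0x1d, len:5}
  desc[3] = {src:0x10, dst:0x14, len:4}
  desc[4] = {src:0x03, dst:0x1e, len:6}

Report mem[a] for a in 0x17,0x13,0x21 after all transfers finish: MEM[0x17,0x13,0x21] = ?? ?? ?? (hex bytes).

MEM[0x17,0x13,0x21] = 3a 3a c0

D0: mem[0x11..0x17] <- [3a 2b d9 a3 b4 6a 31]
D1: mem[0x12..0x13] <- [e1 3a]
D2: mem[0x1d..0x21] <- [eb 27 9b 50 99]
D3: mem[0x14..0x17] <- [ed 3a e1 3a]
D4: mem[0x1e..0x23] <- [e6 4d ee c0 da 9a]
query mem[0x17]=0x3a, mem[0x13]=0x3a, mem[0x21]=0xc0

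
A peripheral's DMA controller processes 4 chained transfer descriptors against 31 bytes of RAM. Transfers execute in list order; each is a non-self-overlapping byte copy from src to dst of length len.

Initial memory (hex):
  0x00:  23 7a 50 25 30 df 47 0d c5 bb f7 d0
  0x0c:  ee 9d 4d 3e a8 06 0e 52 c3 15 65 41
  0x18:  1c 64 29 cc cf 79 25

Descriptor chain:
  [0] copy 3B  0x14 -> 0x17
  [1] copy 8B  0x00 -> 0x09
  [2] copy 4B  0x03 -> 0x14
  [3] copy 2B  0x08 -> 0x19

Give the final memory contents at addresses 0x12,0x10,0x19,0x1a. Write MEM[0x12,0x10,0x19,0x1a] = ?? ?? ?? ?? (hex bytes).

D0: mem[0x17..0x19] <- [c3 15 65]
D1: mem[0x09..0x10] <- [23 7a 50 25 30 df 47 0d]
D2: mem[0x14..0x17] <- [25 30 df 47]
D3: mem[0x19..0x1a] <- [c5 23]
query mem[0x12]=0x0e, mem[0x10]=0x0d, mem[0x19]=0xc5, mem[0x1a]=0x23

MEM[0x12,0x10,0x19,0x1a] = 0e 0d c5 23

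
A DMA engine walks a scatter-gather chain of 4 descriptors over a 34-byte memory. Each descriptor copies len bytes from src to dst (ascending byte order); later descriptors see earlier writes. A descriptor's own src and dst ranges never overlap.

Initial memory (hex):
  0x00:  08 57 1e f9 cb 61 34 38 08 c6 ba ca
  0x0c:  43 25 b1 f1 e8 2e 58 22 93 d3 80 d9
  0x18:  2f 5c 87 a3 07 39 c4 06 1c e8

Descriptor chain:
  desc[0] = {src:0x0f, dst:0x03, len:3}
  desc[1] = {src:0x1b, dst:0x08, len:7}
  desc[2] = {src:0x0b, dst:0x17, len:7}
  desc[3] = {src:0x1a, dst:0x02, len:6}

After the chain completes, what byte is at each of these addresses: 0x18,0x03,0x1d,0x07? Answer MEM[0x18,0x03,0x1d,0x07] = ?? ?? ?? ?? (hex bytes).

MEM[0x18,0x03,0x1d,0x07] = 06 f1 2e 06

  after D0: wrote 3B at 0x03 = f1e82e
  after D1: wrote 7B at 0x08 = a30739c4061ce8
  after D2: wrote 7B at 0x17 = c4061ce8f1e82e
  after D3: wrote 6B at 0x02 = e8f1e82ec406
query mem[0x18]=0x06, mem[0x03]=0xf1, mem[0x1d]=0x2e, mem[0x07]=0x06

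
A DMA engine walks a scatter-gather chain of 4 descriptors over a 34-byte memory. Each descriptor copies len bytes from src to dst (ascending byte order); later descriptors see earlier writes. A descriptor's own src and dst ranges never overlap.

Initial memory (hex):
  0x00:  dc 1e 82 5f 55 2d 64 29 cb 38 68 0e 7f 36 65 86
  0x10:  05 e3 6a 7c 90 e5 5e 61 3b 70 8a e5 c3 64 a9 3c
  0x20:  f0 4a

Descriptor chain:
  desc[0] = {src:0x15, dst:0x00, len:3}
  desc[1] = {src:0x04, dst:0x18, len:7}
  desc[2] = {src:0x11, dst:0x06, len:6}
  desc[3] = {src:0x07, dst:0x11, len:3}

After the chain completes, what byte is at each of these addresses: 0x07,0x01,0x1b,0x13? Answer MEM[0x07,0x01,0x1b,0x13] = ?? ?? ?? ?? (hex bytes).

#0 dst[0x00+3] := {0xe5,0x5e,0x61}
#1 dst[0x18+7] := {0x55,0x2d,0x64,0x29,0xcb,0x38,0x68}
#2 dst[0x06+6] := {0xe3,0x6a,0x7c,0x90,0xe5,0x5e}
#3 dst[0x11+3] := {0x6a,0x7c,0x90}
query mem[0x07]=0x6a, mem[0x01]=0x5e, mem[0x1b]=0x29, mem[0x13]=0x90

MEM[0x07,0x01,0x1b,0x13] = 6a 5e 29 90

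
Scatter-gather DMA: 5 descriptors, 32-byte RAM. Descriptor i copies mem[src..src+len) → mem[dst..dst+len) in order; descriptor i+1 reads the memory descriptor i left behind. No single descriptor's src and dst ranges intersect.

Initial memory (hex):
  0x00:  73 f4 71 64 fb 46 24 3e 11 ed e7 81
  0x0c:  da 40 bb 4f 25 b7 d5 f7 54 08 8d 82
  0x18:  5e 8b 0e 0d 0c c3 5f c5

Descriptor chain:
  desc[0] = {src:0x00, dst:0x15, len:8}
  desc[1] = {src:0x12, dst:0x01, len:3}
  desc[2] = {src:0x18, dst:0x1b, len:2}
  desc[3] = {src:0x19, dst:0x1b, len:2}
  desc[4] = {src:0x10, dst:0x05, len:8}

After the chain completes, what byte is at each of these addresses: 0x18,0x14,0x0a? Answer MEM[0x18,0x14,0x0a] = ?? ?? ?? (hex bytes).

MEM[0x18,0x14,0x0a] = 64 54 73

[0] 0x00->0x15 len=8 : 73 f4 71 64 fb 46 24 3e
[1] 0x12->0x01 len=3 : d5 f7 54
[2] 0x18->0x1b len=2 : 64 fb
[3] 0x19->0x1b len=2 : fb 46
[4] 0x10->0x05 len=8 : 25 b7 d5 f7 54 73 f4 71
query mem[0x18]=0x64, mem[0x14]=0x54, mem[0x0a]=0x73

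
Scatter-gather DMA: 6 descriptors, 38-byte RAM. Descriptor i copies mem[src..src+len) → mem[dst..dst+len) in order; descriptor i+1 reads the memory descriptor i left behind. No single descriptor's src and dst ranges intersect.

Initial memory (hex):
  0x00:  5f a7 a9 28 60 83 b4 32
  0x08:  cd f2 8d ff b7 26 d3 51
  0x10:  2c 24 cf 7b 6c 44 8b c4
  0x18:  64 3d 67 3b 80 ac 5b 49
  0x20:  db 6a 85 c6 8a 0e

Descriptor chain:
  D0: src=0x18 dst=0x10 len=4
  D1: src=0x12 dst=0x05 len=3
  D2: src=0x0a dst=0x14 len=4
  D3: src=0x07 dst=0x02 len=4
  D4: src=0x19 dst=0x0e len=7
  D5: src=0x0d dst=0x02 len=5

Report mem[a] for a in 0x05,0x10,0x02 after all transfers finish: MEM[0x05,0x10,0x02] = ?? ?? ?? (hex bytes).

[0] 0x18->0x10 len=4 : 64 3d 67 3b
[1] 0x12->0x05 len=3 : 67 3b 6c
[2] 0x0a->0x14 len=4 : 8d ff b7 26
[3] 0x07->0x02 len=4 : 6c cd f2 8d
[4] 0x19->0x0e len=7 : 3d 67 3b 80 ac 5b 49
[5] 0x0d->0x02 len=5 : 26 3d 67 3b 80
query mem[0x05]=0x3b, mem[0x10]=0x3b, mem[0x02]=0x26

MEM[0x05,0x10,0x02] = 3b 3b 26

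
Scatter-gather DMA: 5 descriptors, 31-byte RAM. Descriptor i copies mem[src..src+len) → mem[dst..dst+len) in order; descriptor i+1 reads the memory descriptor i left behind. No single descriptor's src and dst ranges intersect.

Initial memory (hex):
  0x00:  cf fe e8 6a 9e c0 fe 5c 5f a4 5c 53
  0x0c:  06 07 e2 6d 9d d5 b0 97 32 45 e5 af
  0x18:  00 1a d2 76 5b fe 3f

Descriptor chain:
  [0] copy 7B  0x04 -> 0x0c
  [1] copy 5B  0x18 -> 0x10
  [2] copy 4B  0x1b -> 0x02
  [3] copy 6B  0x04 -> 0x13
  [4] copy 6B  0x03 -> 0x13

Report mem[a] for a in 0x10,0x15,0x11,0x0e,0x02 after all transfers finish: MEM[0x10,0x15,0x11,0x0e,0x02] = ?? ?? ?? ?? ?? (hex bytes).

D0: mem[0x0c..0x12] <- [9e c0 fe 5c 5f a4 5c]
D1: mem[0x10..0x14] <- [00 1a d2 76 5b]
D2: mem[0x02..0x05] <- [76 5b fe 3f]
D3: mem[0x13..0x18] <- [fe 3f fe 5c 5f a4]
D4: mem[0x13..0x18] <- [5b fe 3f fe 5c 5f]
query mem[0x10]=0x00, mem[0x15]=0x3f, mem[0x11]=0x1a, mem[0x0e]=0xfe, mem[0x02]=0x76

MEM[0x10,0x15,0x11,0x0e,0x02] = 00 3f 1a fe 76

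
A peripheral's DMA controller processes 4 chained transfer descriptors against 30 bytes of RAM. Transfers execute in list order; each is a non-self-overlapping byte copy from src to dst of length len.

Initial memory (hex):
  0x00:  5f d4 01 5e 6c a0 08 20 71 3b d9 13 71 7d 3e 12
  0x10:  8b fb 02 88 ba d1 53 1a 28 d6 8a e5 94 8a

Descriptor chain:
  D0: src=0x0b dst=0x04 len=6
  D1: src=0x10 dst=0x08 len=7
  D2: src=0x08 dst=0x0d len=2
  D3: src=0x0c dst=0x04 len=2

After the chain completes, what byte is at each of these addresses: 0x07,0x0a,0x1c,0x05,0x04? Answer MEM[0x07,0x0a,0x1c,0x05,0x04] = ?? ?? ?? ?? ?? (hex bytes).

D0: mem[0x04..0x09] <- [13 71 7d 3e 12 8b]
D1: mem[0x08..0x0e] <- [8b fb 02 88 ba d1 53]
D2: mem[0x0d..0x0e] <- [8b fb]
D3: mem[0x04..0x05] <- [ba 8b]
query mem[0x07]=0x3e, mem[0x0a]=0x02, mem[0x1c]=0x94, mem[0x05]=0x8b, mem[0x04]=0xba

MEM[0x07,0x0a,0x1c,0x05,0x04] = 3e 02 94 8b ba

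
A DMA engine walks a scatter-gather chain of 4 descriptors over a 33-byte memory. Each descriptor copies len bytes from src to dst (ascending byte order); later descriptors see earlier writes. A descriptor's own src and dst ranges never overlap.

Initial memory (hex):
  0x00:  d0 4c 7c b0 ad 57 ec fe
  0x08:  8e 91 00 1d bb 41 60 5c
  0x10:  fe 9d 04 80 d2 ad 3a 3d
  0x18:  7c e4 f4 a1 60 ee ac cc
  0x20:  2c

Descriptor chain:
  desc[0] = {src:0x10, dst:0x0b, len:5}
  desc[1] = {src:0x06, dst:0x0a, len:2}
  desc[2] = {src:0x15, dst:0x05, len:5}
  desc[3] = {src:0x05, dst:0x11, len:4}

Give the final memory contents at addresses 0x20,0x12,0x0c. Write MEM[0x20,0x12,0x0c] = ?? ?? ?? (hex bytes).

MEM[0x20,0x12,0x0c] = 2c 3a 9d

#0 dst[0x0b+5] := {0xfe,0x9d,0x04,0x80,0xd2}
#1 dst[0x0a+2] := {0xec,0xfe}
#2 dst[0x05+5] := {0xad,0x3a,0x3d,0x7c,0xe4}
#3 dst[0x11+4] := {0xad,0x3a,0x3d,0x7c}
query mem[0x20]=0x2c, mem[0x12]=0x3a, mem[0x0c]=0x9d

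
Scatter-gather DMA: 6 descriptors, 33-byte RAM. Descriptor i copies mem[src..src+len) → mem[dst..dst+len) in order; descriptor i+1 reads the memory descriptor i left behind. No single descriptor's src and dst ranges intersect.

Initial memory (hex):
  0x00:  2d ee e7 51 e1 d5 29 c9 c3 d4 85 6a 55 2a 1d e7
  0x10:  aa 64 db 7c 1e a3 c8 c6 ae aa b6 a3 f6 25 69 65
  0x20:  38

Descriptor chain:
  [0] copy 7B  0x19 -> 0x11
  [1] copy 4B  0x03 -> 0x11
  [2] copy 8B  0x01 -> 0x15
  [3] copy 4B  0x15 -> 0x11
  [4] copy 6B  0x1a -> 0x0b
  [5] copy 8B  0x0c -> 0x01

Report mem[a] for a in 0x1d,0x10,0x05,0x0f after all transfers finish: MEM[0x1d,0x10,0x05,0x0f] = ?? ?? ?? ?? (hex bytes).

MEM[0x1d,0x10,0x05,0x0f] = 25 65 65 69

  after D0: wrote 7B at 0x11 = aab6a3f6256965
  after D1: wrote 4B at 0x11 = 51e1d529
  after D2: wrote 8B at 0x15 = eee751e1d529c9c3
  after D3: wrote 4B at 0x11 = eee751e1
  after D4: wrote 6B at 0x0b = 29c9c3256965
  after D5: wrote 8B at 0x01 = c9c3256965eee751
query mem[0x1d]=0x25, mem[0x10]=0x65, mem[0x05]=0x65, mem[0x0f]=0x69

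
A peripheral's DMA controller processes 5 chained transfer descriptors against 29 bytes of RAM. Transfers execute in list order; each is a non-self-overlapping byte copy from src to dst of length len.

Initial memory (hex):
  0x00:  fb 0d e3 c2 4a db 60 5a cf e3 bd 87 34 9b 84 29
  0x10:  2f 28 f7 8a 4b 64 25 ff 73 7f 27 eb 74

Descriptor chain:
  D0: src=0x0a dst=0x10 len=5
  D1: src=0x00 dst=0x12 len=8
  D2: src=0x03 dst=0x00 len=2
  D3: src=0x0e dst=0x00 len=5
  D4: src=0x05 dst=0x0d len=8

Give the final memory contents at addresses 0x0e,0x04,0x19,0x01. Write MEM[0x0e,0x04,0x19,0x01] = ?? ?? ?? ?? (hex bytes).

MEM[0x0e,0x04,0x19,0x01] = 60 fb 5a 29

[0] 0x0a->0x10 len=5 : bd 87 34 9b 84
[1] 0x00->0x12 len=8 : fb 0d e3 c2 4a db 60 5a
[2] 0x03->0x00 len=2 : c2 4a
[3] 0x0e->0x00 len=5 : 84 29 bd 87 fb
[4] 0x05->0x0d len=8 : db 60 5a cf e3 bd 87 34
query mem[0x0e]=0x60, mem[0x04]=0xfb, mem[0x19]=0x5a, mem[0x01]=0x29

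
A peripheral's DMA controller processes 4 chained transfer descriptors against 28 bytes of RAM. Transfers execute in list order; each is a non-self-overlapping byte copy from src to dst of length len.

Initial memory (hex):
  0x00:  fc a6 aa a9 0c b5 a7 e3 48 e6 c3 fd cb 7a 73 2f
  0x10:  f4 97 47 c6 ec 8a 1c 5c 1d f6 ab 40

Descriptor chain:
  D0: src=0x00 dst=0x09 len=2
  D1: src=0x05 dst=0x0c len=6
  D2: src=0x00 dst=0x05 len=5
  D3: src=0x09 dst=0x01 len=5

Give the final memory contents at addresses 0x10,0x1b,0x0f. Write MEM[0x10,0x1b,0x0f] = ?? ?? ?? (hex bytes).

MEM[0x10,0x1b,0x0f] = fc 40 48

#0 dst[0x09+2] := {0xfc,0xa6}
#1 dst[0x0c+6] := {0xb5,0xa7,0xe3,0x48,0xfc,0xa6}
#2 dst[0x05+5] := {0xfc,0xa6,0xaa,0xa9,0x0c}
#3 dst[0x01+5] := {0x0c,0xa6,0xfd,0xb5,0xa7}
query mem[0x10]=0xfc, mem[0x1b]=0x40, mem[0x0f]=0x48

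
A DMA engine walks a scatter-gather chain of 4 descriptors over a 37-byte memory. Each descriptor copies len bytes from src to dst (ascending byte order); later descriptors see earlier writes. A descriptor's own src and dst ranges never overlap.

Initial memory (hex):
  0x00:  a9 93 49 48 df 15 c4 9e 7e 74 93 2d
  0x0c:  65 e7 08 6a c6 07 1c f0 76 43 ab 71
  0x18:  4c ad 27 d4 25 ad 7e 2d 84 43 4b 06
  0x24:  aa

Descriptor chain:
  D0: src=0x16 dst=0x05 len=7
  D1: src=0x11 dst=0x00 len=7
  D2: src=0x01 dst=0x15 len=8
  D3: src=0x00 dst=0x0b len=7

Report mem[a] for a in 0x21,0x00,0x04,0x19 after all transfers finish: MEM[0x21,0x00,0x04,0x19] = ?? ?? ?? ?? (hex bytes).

MEM[0x21,0x00,0x04,0x19] = 43 07 43 ab

  after D0: wrote 7B at 0x05 = ab714cad27d425
  after D1: wrote 7B at 0x00 = 071cf07643ab71
  after D2: wrote 8B at 0x15 = 1cf07643ab714cad
  after D3: wrote 7B at 0x0b = 071cf07643ab71
query mem[0x21]=0x43, mem[0x00]=0x07, mem[0x04]=0x43, mem[0x19]=0xab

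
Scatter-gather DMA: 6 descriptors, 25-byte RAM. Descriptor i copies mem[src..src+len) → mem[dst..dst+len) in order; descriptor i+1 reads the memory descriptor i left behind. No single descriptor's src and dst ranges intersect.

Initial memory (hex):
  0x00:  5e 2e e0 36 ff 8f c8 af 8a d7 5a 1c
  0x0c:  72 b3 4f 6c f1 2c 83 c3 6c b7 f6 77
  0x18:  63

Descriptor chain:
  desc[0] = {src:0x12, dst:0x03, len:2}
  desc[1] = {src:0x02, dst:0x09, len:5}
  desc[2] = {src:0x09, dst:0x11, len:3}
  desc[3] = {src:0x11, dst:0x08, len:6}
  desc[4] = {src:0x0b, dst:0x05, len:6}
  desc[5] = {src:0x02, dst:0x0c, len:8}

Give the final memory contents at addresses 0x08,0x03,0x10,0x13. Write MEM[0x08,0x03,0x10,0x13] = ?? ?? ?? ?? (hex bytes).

D0: mem[0x03..0x04] <- [83 c3]
D1: mem[0x09..0x0d] <- [e0 83 c3 8f c8]
D2: mem[0x11..0x13] <- [e0 83 c3]
D3: mem[0x08..0x0d] <- [e0 83 c3 6c b7 f6]
D4: mem[0x05..0x0a] <- [6c b7 f6 4f 6c f1]
D5: mem[0x0c..0x13] <- [e0 83 c3 6c b7 f6 4f 6c]
query mem[0x08]=0x4f, mem[0x03]=0x83, mem[0x10]=0xb7, mem[0x13]=0x6c

MEM[0x08,0x03,0x10,0x13] = 4f 83 b7 6c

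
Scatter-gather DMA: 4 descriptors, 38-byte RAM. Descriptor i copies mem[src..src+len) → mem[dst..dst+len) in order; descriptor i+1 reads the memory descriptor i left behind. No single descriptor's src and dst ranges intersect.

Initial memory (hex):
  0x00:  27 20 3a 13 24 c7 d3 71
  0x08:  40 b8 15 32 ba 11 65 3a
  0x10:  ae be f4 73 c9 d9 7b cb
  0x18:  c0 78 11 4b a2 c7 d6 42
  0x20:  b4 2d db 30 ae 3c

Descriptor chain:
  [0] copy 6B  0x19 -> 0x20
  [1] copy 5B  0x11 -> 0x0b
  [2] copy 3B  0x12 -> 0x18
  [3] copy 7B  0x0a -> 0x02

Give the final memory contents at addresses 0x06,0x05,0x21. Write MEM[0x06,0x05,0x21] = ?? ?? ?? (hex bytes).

  after D0: wrote 6B at 0x20 = 78114ba2c7d6
  after D1: wrote 5B at 0x0b = bef473c9d9
  after D2: wrote 3B at 0x18 = f473c9
  after D3: wrote 7B at 0x02 = 15bef473c9d9ae
query mem[0x06]=0xc9, mem[0x05]=0x73, mem[0x21]=0x11

MEM[0x06,0x05,0x21] = c9 73 11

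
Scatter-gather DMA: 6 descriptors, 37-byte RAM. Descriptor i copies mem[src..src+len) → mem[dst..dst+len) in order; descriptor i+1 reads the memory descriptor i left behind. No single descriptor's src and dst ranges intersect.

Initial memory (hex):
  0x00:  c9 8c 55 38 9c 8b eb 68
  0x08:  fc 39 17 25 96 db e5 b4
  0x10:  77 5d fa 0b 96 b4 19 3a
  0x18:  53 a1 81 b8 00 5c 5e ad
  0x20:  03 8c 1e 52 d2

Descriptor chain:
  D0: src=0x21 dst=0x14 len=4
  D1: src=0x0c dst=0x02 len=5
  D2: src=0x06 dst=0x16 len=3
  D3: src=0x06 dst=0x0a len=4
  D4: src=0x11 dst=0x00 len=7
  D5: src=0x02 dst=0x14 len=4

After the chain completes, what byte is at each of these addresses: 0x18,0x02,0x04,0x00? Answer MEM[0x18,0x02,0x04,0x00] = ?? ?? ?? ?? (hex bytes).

D0: mem[0x14..0x17] <- [8c 1e 52 d2]
D1: mem[0x02..0x06] <- [96 db e5 b4 77]
D2: mem[0x16..0x18] <- [77 68 fc]
D3: mem[0x0a..0x0d] <- [77 68 fc 39]
D4: mem[0x00..0x06] <- [5d fa 0b 8c 1e 77 68]
D5: mem[0x14..0x17] <- [0b 8c 1e 77]
query mem[0x18]=0xfc, mem[0x02]=0x0b, mem[0x04]=0x1e, mem[0x00]=0x5d

MEM[0x18,0x02,0x04,0x00] = fc 0b 1e 5d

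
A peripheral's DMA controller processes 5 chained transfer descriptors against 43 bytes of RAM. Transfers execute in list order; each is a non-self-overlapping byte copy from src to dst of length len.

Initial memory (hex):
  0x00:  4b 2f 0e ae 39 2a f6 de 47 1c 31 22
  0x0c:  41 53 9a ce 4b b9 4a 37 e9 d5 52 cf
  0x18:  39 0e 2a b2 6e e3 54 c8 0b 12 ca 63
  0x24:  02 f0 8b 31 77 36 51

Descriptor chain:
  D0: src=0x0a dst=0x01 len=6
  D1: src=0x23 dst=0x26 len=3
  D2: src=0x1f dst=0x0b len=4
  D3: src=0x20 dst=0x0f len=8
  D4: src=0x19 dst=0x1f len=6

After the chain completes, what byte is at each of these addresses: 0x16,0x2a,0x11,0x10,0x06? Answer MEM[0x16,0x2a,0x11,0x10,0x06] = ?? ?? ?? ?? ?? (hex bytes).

  after D0: wrote 6B at 0x01 = 312241539ace
  after D1: wrote 3B at 0x26 = 6302f0
  after D2: wrote 4B at 0x0b = c80b12ca
  after D3: wrote 8B at 0x0f = 0b12ca6302f06302
  after D4: wrote 6B at 0x1f = 0e2ab26ee354
query mem[0x16]=0x02, mem[0x2a]=0x51, mem[0x11]=0xca, mem[0x10]=0x12, mem[0x06]=0xce

MEM[0x16,0x2a,0x11,0x10,0x06] = 02 51 ca 12 ce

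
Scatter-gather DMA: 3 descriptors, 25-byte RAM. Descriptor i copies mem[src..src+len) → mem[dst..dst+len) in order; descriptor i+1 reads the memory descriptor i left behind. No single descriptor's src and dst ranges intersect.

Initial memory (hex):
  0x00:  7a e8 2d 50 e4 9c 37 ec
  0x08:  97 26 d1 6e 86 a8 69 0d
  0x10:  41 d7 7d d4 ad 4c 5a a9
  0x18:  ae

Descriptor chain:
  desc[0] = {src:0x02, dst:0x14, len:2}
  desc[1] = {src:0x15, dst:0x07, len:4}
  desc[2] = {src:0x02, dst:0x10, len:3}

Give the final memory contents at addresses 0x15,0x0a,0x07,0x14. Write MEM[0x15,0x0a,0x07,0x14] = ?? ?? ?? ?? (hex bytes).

MEM[0x15,0x0a,0x07,0x14] = 50 ae 50 2d

  after D0: wrote 2B at 0x14 = 2d50
  after D1: wrote 4B at 0x07 = 505aa9ae
  after D2: wrote 3B at 0x10 = 2d50e4
query mem[0x15]=0x50, mem[0x0a]=0xae, mem[0x07]=0x50, mem[0x14]=0x2d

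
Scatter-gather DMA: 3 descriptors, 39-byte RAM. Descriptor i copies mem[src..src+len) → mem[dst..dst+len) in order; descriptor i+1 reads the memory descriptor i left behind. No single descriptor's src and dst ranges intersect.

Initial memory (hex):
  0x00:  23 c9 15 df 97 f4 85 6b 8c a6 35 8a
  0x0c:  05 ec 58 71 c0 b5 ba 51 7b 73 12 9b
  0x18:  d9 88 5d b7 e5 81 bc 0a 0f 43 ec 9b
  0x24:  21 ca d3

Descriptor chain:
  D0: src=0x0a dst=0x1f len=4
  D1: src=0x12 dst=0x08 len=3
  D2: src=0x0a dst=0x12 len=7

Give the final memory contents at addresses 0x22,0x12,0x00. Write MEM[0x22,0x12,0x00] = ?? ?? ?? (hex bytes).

MEM[0x22,0x12,0x00] = ec 7b 23

  after D0: wrote 4B at 0x1f = 358a05ec
  after D1: wrote 3B at 0x08 = ba517b
  after D2: wrote 7B at 0x12 = 7b8a05ec5871c0
query mem[0x22]=0xec, mem[0x12]=0x7b, mem[0x00]=0x23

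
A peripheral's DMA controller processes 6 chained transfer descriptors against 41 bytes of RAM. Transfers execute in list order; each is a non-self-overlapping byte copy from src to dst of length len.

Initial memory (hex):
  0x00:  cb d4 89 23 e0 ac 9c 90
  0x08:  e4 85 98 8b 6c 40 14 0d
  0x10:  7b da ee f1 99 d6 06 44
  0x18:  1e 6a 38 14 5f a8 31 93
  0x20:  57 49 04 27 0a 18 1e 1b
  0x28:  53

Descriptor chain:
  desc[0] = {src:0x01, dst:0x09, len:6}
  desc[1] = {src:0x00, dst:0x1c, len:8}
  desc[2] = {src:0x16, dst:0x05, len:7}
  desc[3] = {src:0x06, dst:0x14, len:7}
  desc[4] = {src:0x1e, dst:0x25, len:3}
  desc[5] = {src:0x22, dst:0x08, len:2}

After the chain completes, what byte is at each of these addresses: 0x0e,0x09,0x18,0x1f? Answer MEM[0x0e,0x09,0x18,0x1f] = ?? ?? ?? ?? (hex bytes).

[0] 0x01->0x09 len=6 : d4 89 23 e0 ac 9c
[1] 0x00->0x1c len=8 : cb d4 89 23 e0 ac 9c 90
[2] 0x16->0x05 len=7 : 06 44 1e 6a 38 14 cb
[3] 0x06->0x14 len=7 : 44 1e 6a 38 14 cb e0
[4] 0x1e->0x25 len=3 : 89 23 e0
[5] 0x22->0x08 len=2 : 9c 90
query mem[0x0e]=0x9c, mem[0x09]=0x90, mem[0x18]=0x14, mem[0x1f]=0x23

MEM[0x0e,0x09,0x18,0x1f] = 9c 90 14 23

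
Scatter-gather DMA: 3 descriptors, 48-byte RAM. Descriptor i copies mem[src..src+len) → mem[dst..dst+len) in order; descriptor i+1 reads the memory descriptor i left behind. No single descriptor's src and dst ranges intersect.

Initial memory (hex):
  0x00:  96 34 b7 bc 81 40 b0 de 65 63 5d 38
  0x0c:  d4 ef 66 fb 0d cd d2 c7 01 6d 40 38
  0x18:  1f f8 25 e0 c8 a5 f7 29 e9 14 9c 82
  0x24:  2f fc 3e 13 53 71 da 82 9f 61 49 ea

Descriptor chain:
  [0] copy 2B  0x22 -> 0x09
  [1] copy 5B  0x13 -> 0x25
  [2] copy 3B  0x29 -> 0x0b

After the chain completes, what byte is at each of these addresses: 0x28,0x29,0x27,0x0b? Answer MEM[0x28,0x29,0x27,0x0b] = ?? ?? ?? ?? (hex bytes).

MEM[0x28,0x29,0x27,0x0b] = 40 38 6d 38

D0: mem[0x09..0x0a] <- [9c 82]
D1: mem[0x25..0x29] <- [c7 01 6d 40 38]
D2: mem[0x0b..0x0d] <- [38 da 82]
query mem[0x28]=0x40, mem[0x29]=0x38, mem[0x27]=0x6d, mem[0x0b]=0x38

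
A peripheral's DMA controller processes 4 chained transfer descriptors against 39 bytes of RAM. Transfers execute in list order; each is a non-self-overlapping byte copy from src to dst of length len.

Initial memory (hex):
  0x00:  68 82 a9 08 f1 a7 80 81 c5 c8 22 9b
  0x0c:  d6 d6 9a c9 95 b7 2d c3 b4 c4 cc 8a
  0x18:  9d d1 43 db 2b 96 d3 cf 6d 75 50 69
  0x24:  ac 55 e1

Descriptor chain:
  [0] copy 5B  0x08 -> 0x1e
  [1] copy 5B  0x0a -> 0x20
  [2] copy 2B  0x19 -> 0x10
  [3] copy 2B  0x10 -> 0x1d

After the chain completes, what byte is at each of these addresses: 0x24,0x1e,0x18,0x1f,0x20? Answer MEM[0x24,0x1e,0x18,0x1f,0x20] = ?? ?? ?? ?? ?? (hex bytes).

D0: mem[0x1e..0x22] <- [c5 c8 22 9b d6]
D1: mem[0x20..0x24] <- [22 9b d6 d6 9a]
D2: mem[0x10..0x11] <- [d1 43]
D3: mem[0x1d..0x1e] <- [d1 43]
query mem[0x24]=0x9a, mem[0x1e]=0x43, mem[0x18]=0x9d, mem[0x1f]=0xc8, mem[0x20]=0x22

MEM[0x24,0x1e,0x18,0x1f,0x20] = 9a 43 9d c8 22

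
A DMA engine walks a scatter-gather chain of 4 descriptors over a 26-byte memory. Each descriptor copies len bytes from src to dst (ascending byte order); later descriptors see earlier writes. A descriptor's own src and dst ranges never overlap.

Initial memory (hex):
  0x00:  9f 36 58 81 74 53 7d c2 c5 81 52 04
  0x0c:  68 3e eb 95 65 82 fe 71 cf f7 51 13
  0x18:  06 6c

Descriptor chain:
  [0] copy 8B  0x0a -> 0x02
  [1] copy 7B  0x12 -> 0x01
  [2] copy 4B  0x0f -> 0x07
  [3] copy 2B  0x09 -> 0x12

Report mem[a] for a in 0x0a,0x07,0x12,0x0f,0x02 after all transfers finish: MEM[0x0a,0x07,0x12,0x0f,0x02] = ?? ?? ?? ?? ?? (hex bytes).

[0] 0x0a->0x02 len=8 : 52 04 68 3e eb 95 65 82
[1] 0x12->0x01 len=7 : fe 71 cf f7 51 13 06
[2] 0x0f->0x07 len=4 : 95 65 82 fe
[3] 0x09->0x12 len=2 : 82 fe
query mem[0x0a]=0xfe, mem[0x07]=0x95, mem[0x12]=0x82, mem[0x0f]=0x95, mem[0x02]=0x71

MEM[0x0a,0x07,0x12,0x0f,0x02] = fe 95 82 95 71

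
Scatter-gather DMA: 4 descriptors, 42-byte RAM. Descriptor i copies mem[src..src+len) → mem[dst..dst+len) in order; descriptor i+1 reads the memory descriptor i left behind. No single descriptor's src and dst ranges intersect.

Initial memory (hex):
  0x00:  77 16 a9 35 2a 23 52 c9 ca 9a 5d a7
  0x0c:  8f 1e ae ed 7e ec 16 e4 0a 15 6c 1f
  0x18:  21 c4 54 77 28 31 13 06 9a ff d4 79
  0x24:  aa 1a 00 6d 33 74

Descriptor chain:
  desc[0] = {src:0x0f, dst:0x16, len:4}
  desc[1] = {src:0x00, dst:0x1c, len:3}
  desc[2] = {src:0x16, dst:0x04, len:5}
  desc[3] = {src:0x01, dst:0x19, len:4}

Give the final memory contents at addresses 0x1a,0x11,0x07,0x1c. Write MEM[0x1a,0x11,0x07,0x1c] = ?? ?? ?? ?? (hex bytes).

#0 dst[0x16+4] := {0xed,0x7e,0xec,0x16}
#1 dst[0x1c+3] := {0x77,0x16,0xa9}
#2 dst[0x04+5] := {0xed,0x7e,0xec,0x16,0x54}
#3 dst[0x19+4] := {0x16,0xa9,0x35,0xed}
query mem[0x1a]=0xa9, mem[0x11]=0xec, mem[0x07]=0x16, mem[0x1c]=0xed

MEM[0x1a,0x11,0x07,0x1c] = a9 ec 16 ed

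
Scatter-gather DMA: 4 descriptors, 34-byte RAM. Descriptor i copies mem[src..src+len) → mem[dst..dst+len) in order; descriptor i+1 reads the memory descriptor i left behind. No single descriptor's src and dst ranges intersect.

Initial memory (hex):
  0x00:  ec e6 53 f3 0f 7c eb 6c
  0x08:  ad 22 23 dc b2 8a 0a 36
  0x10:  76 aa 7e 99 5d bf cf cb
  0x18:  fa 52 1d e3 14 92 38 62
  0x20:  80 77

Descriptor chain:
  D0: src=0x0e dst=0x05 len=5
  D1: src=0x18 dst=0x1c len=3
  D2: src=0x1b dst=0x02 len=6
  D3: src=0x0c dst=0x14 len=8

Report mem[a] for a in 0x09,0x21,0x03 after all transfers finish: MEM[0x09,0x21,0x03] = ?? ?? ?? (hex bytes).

#0 dst[0x05+5] := {0x0a,0x36,0x76,0xaa,0x7e}
#1 dst[0x1c+3] := {0xfa,0x52,0x1d}
#2 dst[0x02+6] := {0xe3,0xfa,0x52,0x1d,0x62,0x80}
#3 dst[0x14+8] := {0xb2,0x8a,0x0a,0x36,0x76,0xaa,0x7e,0x99}
query mem[0x09]=0x7e, mem[0x21]=0x77, mem[0x03]=0xfa

MEM[0x09,0x21,0x03] = 7e 77 fa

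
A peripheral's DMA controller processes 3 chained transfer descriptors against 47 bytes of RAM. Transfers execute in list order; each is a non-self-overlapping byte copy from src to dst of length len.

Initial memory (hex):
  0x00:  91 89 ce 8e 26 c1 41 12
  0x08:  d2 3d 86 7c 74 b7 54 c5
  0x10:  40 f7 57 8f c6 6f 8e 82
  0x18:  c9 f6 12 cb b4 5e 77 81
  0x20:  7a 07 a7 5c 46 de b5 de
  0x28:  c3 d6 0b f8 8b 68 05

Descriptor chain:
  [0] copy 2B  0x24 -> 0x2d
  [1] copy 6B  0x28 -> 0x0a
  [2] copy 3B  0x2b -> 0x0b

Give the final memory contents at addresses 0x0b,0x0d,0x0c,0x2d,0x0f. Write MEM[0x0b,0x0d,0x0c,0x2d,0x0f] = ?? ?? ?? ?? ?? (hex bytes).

MEM[0x0b,0x0d,0x0c,0x2d,0x0f] = f8 46 8b 46 46

[0] 0x24->0x2d len=2 : 46 de
[1] 0x28->0x0a len=6 : c3 d6 0b f8 8b 46
[2] 0x2b->0x0b len=3 : f8 8b 46
query mem[0x0b]=0xf8, mem[0x0d]=0x46, mem[0x0c]=0x8b, mem[0x2d]=0x46, mem[0x0f]=0x46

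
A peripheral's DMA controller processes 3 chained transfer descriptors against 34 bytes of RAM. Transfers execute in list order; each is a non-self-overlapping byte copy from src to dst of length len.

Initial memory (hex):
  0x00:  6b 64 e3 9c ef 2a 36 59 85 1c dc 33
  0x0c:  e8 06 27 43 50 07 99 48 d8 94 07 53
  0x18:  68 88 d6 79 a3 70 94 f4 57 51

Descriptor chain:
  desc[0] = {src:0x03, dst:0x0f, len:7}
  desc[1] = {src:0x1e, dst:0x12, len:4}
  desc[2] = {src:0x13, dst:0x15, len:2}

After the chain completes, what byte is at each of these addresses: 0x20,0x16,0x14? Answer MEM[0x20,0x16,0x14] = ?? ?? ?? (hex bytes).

#0 dst[0x0f+7] := {0x9c,0xef,0x2a,0x36,0x59,0x85,0x1c}
#1 dst[0x12+4] := {0x94,0xf4,0x57,0x51}
#2 dst[0x15+2] := {0xf4,0x57}
query mem[0x20]=0x57, mem[0x16]=0x57, mem[0x14]=0x57

MEM[0x20,0x16,0x14] = 57 57 57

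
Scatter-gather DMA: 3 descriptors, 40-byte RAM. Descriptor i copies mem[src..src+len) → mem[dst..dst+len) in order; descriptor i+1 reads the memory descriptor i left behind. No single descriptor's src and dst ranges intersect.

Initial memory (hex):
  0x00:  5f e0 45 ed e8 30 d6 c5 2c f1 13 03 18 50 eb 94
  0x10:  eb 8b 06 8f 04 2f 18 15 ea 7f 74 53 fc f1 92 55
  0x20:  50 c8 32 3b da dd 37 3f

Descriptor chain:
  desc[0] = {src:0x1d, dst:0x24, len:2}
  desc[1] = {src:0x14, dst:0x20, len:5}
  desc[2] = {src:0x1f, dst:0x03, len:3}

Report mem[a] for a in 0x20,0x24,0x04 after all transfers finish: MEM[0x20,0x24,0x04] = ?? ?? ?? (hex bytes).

  after D0: wrote 2B at 0x24 = f192
  after D1: wrote 5B at 0x20 = 042f1815ea
  after D2: wrote 3B at 0x03 = 55042f
query mem[0x20]=0x04, mem[0x24]=0xea, mem[0x04]=0x04

MEM[0x20,0x24,0x04] = 04 ea 04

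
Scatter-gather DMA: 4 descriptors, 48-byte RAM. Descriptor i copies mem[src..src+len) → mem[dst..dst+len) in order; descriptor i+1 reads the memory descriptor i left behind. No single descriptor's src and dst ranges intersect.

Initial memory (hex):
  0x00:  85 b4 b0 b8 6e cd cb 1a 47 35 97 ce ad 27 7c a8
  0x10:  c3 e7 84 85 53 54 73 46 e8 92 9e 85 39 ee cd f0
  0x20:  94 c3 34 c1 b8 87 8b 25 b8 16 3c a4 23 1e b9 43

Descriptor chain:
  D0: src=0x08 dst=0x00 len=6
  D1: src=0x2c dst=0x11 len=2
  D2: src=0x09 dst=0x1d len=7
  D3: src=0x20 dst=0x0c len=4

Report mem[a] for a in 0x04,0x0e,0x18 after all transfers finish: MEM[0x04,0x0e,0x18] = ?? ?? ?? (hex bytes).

MEM[0x04,0x0e,0x18] = ad 7c e8

#0 dst[0x00+6] := {0x47,0x35,0x97,0xce,0xad,0x27}
#1 dst[0x11+2] := {0x23,0x1e}
#2 dst[0x1d+7] := {0x35,0x97,0xce,0xad,0x27,0x7c,0xa8}
#3 dst[0x0c+4] := {0xad,0x27,0x7c,0xa8}
query mem[0x04]=0xad, mem[0x0e]=0x7c, mem[0x18]=0xe8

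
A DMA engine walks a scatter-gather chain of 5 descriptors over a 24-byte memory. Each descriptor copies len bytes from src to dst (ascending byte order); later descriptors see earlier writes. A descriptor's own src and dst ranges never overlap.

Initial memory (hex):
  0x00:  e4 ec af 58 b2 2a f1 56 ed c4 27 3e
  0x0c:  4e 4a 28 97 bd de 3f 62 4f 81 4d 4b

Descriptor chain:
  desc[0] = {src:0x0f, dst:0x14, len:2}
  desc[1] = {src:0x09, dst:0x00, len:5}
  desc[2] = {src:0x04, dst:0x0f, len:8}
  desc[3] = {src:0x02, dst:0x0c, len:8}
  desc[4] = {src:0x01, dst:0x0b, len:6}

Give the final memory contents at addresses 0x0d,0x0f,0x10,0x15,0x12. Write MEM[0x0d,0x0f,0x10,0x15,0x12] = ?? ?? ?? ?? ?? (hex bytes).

  after D0: wrote 2B at 0x14 = 97bd
  after D1: wrote 5B at 0x00 = c4273e4e4a
  after D2: wrote 8B at 0x0f = 4a2af156edc4273e
  after D3: wrote 8B at 0x0c = 3e4e4a2af156edc4
  after D4: wrote 6B at 0x0b = 273e4e4a2af1
query mem[0x0d]=0x4e, mem[0x0f]=0x2a, mem[0x10]=0xf1, mem[0x15]=0x27, mem[0x12]=0xed

MEM[0x0d,0x0f,0x10,0x15,0x12] = 4e 2a f1 27 ed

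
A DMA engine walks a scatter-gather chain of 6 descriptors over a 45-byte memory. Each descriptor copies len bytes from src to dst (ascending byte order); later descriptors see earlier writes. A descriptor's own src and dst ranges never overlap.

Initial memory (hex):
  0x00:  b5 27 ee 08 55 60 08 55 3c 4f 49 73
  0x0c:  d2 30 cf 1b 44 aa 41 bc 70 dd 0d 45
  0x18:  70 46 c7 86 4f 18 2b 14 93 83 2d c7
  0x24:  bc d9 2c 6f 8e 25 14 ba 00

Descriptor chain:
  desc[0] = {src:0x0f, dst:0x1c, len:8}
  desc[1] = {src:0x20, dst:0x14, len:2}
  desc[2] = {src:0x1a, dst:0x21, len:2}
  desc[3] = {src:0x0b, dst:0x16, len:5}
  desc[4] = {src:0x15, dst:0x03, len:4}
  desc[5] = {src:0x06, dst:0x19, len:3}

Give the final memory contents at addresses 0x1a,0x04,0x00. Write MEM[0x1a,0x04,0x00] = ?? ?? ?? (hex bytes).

[0] 0x0f->0x1c len=8 : 1b 44 aa 41 bc 70 dd 0d
[1] 0x20->0x14 len=2 : bc 70
[2] 0x1a->0x21 len=2 : c7 86
[3] 0x0b->0x16 len=5 : 73 d2 30 cf 1b
[4] 0x15->0x03 len=4 : 70 73 d2 30
[5] 0x06->0x19 len=3 : 30 55 3c
query mem[0x1a]=0x55, mem[0x04]=0x73, mem[0x00]=0xb5

MEM[0x1a,0x04,0x00] = 55 73 b5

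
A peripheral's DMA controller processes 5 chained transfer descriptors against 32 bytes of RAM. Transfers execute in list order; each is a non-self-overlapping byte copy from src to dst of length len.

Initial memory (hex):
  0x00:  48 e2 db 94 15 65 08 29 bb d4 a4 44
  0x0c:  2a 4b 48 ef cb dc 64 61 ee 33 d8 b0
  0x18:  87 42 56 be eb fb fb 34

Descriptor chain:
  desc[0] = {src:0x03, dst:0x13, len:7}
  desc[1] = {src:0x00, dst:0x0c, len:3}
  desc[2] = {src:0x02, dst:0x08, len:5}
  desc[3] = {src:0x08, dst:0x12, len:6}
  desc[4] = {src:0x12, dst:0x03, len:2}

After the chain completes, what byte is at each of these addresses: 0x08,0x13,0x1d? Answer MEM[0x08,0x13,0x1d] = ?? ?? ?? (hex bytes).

[0] 0x03->0x13 len=7 : 94 15 65 08 29 bb d4
[1] 0x00->0x0c len=3 : 48 e2 db
[2] 0x02->0x08 len=5 : db 94 15 65 08
[3] 0x08->0x12 len=6 : db 94 15 65 08 e2
[4] 0x12->0x03 len=2 : db 94
query mem[0x08]=0xdb, mem[0x13]=0x94, mem[0x1d]=0xfb

MEM[0x08,0x13,0x1d] = db 94 fb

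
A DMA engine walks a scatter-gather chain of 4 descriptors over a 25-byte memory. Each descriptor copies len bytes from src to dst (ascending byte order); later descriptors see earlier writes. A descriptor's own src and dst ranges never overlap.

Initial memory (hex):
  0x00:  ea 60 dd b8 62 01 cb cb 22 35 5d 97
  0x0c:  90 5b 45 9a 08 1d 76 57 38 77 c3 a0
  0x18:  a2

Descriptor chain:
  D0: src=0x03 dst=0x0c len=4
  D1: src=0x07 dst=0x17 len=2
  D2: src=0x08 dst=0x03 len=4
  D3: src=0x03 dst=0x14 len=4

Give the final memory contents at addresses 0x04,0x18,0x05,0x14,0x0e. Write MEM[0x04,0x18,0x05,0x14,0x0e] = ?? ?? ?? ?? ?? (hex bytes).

D0: mem[0x0c..0x0f] <- [b8 62 01 cb]
D1: mem[0x17..0x18] <- [cb 22]
D2: mem[0x03..0x06] <- [22 35 5d 97]
D3: mem[0x14..0x17] <- [22 35 5d 97]
query mem[0x04]=0x35, mem[0x18]=0x22, mem[0x05]=0x5d, mem[0x14]=0x22, mem[0x0e]=0x01

MEM[0x04,0x18,0x05,0x14,0x0e] = 35 22 5d 22 01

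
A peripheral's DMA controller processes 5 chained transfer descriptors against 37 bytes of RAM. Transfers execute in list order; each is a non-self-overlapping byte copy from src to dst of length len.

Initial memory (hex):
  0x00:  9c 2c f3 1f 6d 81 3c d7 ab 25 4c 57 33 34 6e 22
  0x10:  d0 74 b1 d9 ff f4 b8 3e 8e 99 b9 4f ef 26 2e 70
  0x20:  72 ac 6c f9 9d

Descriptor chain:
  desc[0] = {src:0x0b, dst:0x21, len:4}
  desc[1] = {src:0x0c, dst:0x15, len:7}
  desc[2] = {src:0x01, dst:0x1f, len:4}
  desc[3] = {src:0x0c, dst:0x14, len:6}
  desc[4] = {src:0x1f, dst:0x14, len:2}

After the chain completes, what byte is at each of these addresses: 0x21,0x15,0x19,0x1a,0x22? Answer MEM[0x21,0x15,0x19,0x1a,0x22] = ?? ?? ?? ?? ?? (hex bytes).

#0 dst[0x21+4] := {0x57,0x33,0x34,0x6e}
#1 dst[0x15+7] := {0x33,0x34,0x6e,0x22,0xd0,0x74,0xb1}
#2 dst[0x1f+4] := {0x2c,0xf3,0x1f,0x6d}
#3 dst[0x14+6] := {0x33,0x34,0x6e,0x22,0xd0,0x74}
#4 dst[0x14+2] := {0x2c,0xf3}
query mem[0x21]=0x1f, mem[0x15]=0xf3, mem[0x19]=0x74, mem[0x1a]=0x74, mem[0x22]=0x6d

MEM[0x21,0x15,0x19,0x1a,0x22] = 1f f3 74 74 6d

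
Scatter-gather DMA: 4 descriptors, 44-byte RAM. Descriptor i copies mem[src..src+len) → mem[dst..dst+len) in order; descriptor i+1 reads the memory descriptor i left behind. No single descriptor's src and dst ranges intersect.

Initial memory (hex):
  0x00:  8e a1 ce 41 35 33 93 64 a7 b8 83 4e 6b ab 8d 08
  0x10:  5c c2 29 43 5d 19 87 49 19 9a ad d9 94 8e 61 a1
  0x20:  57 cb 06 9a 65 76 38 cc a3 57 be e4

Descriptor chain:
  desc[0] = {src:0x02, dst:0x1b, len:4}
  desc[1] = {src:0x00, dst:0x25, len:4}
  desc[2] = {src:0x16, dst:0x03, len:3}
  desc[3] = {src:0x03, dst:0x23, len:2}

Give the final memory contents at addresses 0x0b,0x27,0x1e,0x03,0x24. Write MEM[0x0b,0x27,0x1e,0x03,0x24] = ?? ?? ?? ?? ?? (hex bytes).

MEM[0x0b,0x27,0x1e,0x03,0x24] = 4e ce 33 87 49

[0] 0x02->0x1b len=4 : ce 41 35 33
[1] 0x00->0x25 len=4 : 8e a1 ce 41
[2] 0x16->0x03 len=3 : 87 49 19
[3] 0x03->0x23 len=2 : 87 49
query mem[0x0b]=0x4e, mem[0x27]=0xce, mem[0x1e]=0x33, mem[0x03]=0x87, mem[0x24]=0x49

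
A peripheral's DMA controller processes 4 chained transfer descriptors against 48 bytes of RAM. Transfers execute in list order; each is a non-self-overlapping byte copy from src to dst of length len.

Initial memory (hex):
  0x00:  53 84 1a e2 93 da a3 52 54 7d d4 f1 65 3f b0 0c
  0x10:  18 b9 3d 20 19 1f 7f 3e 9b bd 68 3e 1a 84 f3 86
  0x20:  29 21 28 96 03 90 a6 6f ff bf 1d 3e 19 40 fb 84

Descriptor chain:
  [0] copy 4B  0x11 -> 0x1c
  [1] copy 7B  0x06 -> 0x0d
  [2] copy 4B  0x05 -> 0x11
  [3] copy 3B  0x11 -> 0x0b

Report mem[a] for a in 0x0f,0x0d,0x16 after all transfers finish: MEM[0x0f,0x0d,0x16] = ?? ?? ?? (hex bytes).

[0] 0x11->0x1c len=4 : b9 3d 20 19
[1] 0x06->0x0d len=7 : a3 52 54 7d d4 f1 65
[2] 0x05->0x11 len=4 : da a3 52 54
[3] 0x11->0x0b len=3 : da a3 52
query mem[0x0f]=0x54, mem[0x0d]=0x52, mem[0x16]=0x7f

MEM[0x0f,0x0d,0x16] = 54 52 7f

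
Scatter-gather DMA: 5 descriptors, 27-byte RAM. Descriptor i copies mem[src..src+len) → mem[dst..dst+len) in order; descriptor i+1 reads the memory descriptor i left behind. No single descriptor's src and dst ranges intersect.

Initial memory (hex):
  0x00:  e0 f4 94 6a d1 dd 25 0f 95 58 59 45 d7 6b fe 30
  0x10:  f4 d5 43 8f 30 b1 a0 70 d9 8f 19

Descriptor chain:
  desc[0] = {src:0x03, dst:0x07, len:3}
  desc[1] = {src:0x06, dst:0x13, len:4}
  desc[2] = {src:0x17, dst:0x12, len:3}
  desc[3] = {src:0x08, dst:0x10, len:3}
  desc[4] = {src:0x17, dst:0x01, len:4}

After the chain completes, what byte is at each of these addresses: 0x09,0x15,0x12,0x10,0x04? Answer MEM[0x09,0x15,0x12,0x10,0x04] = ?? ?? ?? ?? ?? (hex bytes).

[0] 0x03->0x07 len=3 : 6a d1 dd
[1] 0x06->0x13 len=4 : 25 6a d1 dd
[2] 0x17->0x12 len=3 : 70 d9 8f
[3] 0x08->0x10 len=3 : d1 dd 59
[4] 0x17->0x01 len=4 : 70 d9 8f 19
query mem[0x09]=0xdd, mem[0x15]=0xd1, mem[0x12]=0x59, mem[0x10]=0xd1, mem[0x04]=0x19

MEM[0x09,0x15,0x12,0x10,0x04] = dd d1 59 d1 19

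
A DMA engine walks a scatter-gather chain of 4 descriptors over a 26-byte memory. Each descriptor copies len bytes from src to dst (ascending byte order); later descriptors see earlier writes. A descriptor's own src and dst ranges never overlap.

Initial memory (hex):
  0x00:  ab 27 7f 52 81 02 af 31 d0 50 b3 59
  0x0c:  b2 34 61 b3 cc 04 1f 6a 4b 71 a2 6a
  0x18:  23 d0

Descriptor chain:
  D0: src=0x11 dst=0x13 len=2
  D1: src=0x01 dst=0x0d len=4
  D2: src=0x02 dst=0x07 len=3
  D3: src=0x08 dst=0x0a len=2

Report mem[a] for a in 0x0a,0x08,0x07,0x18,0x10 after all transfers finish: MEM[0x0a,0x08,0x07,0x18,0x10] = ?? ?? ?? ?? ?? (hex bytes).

MEM[0x0a,0x08,0x07,0x18,0x10] = 52 52 7f 23 81

#0 dst[0x13+2] := {0x04,0x1f}
#1 dst[0x0d+4] := {0x27,0x7f,0x52,0x81}
#2 dst[0x07+3] := {0x7f,0x52,0x81}
#3 dst[0x0a+2] := {0x52,0x81}
query mem[0x0a]=0x52, mem[0x08]=0x52, mem[0x07]=0x7f, mem[0x18]=0x23, mem[0x10]=0x81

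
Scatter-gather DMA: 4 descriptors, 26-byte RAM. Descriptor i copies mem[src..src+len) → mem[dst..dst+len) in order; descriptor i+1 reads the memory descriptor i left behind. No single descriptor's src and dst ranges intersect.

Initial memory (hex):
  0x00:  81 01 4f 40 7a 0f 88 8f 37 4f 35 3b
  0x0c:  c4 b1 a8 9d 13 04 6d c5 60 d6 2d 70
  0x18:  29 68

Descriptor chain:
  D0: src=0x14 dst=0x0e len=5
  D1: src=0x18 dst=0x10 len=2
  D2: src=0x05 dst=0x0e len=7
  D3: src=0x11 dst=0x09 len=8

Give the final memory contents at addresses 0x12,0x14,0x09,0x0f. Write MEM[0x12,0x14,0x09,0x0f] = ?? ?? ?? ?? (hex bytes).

#0 dst[0x0e+5] := {0x60,0xd6,0x2d,0x70,0x29}
#1 dst[0x10+2] := {0x29,0x68}
#2 dst[0x0e+7] := {0x0f,0x88,0x8f,0x37,0x4f,0x35,0x3b}
#3 dst[0x09+8] := {0x37,0x4f,0x35,0x3b,0xd6,0x2d,0x70,0x29}
query mem[0x12]=0x4f, mem[0x14]=0x3b, mem[0x09]=0x37, mem[0x0f]=0x70

MEM[0x12,0x14,0x09,0x0f] = 4f 3b 37 70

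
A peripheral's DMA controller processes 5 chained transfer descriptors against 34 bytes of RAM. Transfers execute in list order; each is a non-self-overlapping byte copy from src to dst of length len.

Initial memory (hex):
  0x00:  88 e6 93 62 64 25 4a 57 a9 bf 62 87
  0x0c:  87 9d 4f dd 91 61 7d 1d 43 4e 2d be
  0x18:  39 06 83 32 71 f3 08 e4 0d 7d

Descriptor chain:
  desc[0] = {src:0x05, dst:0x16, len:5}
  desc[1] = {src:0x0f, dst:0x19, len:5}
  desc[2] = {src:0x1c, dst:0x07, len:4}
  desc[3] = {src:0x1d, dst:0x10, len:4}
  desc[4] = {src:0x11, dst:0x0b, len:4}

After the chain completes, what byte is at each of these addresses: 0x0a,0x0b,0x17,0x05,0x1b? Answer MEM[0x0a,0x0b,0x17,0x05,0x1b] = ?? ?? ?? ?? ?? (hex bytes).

MEM[0x0a,0x0b,0x17,0x05,0x1b] = e4 08 4a 25 61

#0 dst[0x16+5] := {0x25,0x4a,0x57,0xa9,0xbf}
#1 dst[0x19+5] := {0xdd,0x91,0x61,0x7d,0x1d}
#2 dst[0x07+4] := {0x7d,0x1d,0x08,0xe4}
#3 dst[0x10+4] := {0x1d,0x08,0xe4,0x0d}
#4 dst[0x0b+4] := {0x08,0xe4,0x0d,0x43}
query mem[0x0a]=0xe4, mem[0x0b]=0x08, mem[0x17]=0x4a, mem[0x05]=0x25, mem[0x1b]=0x61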